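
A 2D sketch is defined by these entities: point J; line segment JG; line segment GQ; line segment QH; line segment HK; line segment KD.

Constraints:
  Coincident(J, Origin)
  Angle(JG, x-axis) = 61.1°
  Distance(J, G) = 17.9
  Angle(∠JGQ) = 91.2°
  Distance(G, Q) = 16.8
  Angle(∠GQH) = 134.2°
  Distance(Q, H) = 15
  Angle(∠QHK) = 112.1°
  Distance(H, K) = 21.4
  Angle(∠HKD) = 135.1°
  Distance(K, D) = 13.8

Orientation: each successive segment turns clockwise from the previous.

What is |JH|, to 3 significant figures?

28.5

J is at the origin; JG runs at 61.1° with length 17.9, so G = (8.65, 15.7). ∠JGQ = 91.2° gives GQ at -27.7° from the x-axis; with |GQ| = 16.8, Q = (23.5, 7.86). ∠GQH = 134.2° gives QH at -73.5° from the x-axis; with |QH| = 15.0, H = (27.8, -6.52). Then |JH| = |H − J| = 28.5.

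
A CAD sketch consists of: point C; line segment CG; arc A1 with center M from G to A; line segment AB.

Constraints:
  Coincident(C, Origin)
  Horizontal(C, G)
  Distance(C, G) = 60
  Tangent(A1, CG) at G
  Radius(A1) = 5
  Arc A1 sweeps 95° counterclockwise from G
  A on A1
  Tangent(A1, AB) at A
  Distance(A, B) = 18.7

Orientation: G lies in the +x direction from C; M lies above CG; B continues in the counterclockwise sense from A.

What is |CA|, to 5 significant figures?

65.208

C is at the origin; CG is horizontal with |CG| = 60.0 and G on the +x side, so G = (60.000, 0.0000). A1 meets CG tangentially, so MG is at right angles to CG, so M = G + (0, 5) = (60.000, 5.0000). On A1, G sits at bearing -90° from M; a 95° counterclockwise sweep puts A at bearing 5°, so A = M + 5.0·(cos 5°, sin 5°) = (64.981, 5.4358). Then |CA| = |A − C| = 65.208.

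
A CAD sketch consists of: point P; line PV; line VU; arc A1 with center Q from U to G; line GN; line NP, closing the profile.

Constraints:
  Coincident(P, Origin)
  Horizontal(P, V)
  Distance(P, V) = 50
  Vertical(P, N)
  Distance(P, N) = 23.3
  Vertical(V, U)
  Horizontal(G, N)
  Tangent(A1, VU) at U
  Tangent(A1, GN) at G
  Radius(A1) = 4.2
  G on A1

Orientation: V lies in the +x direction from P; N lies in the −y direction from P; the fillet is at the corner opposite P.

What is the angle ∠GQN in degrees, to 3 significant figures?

84.8°

P is at the origin; P and V share the same y with |PV| = 50.0 and V on the +x side, so V = (50.0, 0.00). PN is vertical with |PN| = 23.3 and N on the −y side, so N = (0.00, -23.3). The virtual corner opposite P is at (50.0, -23.3). A1 meets VU tangentially, so QU is at right angles to VU and since A1 is tangent to GN there, QG ⟂ GN, with radius 4.2, so the center Q sits 4.2 in from both sides at Q = (45.8, -19.1). That places the tangent points at U = (50.0, -19.1) on VU and G = (45.8, -23.3) on GN. Then cos ∠GQN = QG·QN / (|QG||QN|), giving 84.8°.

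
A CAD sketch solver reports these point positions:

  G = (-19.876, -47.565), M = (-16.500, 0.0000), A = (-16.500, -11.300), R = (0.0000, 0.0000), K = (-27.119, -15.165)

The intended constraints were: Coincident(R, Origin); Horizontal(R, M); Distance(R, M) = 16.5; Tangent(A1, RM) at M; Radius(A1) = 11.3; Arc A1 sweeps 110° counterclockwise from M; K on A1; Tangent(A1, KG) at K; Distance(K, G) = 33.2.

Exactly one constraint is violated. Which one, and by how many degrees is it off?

Tangent(A1, KG) at K — off by 7.40°.

R = (0.00, 0.00) ✓; R.y = 0.00, M.y = 0.00 ✓; |RM| = 16.50 ✓; ∠(AM, MR) = 90.00° ✓; |AM| = 11.30 ✓; bearing(A→K) − bearing(A→M) = 110.0° ✓; |AK| = 11.30 ✓; ∠(AK, KG) = 97.40° ✗; |KG| = 33.20 ✓.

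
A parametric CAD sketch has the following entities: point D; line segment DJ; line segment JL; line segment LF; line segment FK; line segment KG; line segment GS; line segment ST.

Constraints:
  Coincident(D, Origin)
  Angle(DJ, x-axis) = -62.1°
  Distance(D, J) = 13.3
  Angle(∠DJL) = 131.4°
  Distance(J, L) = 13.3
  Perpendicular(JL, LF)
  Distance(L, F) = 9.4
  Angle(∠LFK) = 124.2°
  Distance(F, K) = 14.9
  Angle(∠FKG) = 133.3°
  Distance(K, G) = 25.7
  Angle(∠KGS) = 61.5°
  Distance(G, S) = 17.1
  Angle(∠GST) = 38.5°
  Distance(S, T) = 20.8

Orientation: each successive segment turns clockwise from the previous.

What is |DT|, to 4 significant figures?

11.28

∠KGS = 61.5° gives GS at -61.70° from the x-axis; with |GS| = 17.1, S = (11.43, 0.06417). ∠GST = 38.5° gives ST at 156.8° from the x-axis; with |ST| = 20.8, T = (-7.688, 8.258). Then |DT| = |T − D| = 11.28.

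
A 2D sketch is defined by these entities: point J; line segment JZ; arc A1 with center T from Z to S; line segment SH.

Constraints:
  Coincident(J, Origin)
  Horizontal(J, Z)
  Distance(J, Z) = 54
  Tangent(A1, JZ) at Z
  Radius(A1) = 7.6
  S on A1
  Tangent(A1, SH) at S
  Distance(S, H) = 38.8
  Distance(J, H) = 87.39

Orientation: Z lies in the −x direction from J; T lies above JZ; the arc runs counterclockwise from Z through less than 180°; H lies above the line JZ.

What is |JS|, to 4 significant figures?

50.80

Checks: J.y = 0.00, Z.y = 0.00 ✓; |TS| = 7.600 ✓; ∠(TS, SH) = 90.00° ✓; |SH| = 38.80 ✓; |JH| = 87.39 ✓.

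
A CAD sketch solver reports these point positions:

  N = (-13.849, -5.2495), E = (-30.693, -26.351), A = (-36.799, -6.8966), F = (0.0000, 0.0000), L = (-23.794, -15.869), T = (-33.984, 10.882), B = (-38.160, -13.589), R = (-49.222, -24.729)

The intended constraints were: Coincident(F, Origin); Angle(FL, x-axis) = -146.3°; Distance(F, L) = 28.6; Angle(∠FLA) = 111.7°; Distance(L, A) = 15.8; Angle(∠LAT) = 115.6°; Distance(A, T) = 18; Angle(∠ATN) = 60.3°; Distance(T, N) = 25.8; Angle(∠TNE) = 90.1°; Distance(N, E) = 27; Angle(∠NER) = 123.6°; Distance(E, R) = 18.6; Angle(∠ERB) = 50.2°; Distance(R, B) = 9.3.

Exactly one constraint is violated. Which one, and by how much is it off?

Distance(R, B) = 9.3 — off by 6.40.

F = (0.00, 0.00) ✓; FL at -146.3° ✓; |FL| = 28.60 ✓; ∠FLA = 111.7° ✓; |LA| = 15.80 ✓; ∠LAT = 115.6° ✓; |AT| = 18.00 ✓; ∠ATN = 60.30° ✓; |TN| = 25.80 ✓; ∠TNE = 90.10° ✓; |NE| = 27.00 ✓; ∠NER = 123.6° ✓; |ER| = 18.60 ✓; ∠ERB = 50.20° ✓; |RB| = 15.70 ✗.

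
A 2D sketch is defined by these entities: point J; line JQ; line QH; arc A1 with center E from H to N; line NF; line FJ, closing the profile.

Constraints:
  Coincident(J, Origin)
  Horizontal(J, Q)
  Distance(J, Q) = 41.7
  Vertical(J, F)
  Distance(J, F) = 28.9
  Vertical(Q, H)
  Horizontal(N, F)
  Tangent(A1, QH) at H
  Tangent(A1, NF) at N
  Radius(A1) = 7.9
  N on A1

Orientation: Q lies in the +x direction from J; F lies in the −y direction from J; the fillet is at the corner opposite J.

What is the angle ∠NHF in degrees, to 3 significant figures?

34.3°

J is at the origin; J and Q share the same y with |JQ| = 41.7 and Q on the +x side, so Q = (41.7, 0.00). J and F share the same x with |JF| = 28.9 and F on the −y side, so F = (0.00, -28.9). The virtual corner opposite J is at (41.7, -28.9). Since A1 is tangent to QH there, EH ⟂ QH and the tangent condition forces EN to be normal to NF, with radius 7.9, so the center E sits 7.9 in from both sides at E = (33.8, -21.0). That places the tangent points at H = (41.7, -21.0) on QH and N = (33.8, -28.9) on NF. Then cos ∠NHF = HN·HF / (|HN||HF|), giving 34.3°.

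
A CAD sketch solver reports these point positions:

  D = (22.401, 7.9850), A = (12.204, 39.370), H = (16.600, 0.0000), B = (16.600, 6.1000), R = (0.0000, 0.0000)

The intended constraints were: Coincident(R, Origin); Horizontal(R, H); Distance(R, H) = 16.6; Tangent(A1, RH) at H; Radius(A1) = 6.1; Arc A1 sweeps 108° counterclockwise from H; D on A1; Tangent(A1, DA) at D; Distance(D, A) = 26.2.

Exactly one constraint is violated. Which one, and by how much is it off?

Distance(D, A) = 26.2 — off by 6.80.

R = (0.00, 0.00) ✓; R.y = 0.00, H.y = 0.00 ✓; |RH| = 16.60 ✓; ∠(BH, HR) = 90.00° ✓; |BH| = 6.100 ✓; bearing(B→D) − bearing(B→H) = 108.0° ✓; |BD| = 6.100 ✓; ∠(BD, DA) = 90.00° ✓; |DA| = 33.00 ✗.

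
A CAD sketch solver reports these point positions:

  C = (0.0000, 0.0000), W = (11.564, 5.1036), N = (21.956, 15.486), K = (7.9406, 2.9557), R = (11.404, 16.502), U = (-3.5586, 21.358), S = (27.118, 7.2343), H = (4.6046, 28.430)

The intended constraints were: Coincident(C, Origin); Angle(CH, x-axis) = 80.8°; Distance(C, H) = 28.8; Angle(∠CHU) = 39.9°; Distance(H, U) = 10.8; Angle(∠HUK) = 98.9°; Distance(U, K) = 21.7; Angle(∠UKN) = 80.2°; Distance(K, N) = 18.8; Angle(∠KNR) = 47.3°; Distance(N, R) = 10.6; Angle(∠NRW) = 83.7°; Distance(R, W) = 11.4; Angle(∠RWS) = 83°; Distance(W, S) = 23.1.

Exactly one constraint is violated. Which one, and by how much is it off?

Distance(W, S) = 23.1 — off by 7.40.

C = (0.00, 0.00) ✓; CH at 80.80° ✓; |CH| = 28.80 ✓; ∠CHU = 39.90° ✓; |HU| = 10.80 ✓; ∠HUK = 98.90° ✓; |UK| = 21.70 ✓; ∠UKN = 80.20° ✓; |KN| = 18.80 ✓; ∠KNR = 47.30° ✓; |NR| = 10.60 ✓; ∠NRW = 83.70° ✓; |RW| = 11.40 ✓; ∠RWS = 83.00° ✓; |WS| = 15.70 ✗.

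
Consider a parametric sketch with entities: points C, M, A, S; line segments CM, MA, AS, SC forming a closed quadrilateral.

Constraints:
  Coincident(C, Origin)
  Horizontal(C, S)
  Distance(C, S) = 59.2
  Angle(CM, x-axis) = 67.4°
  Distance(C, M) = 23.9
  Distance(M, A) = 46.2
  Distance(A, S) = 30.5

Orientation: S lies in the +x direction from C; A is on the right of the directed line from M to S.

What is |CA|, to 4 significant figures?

37.89

Checks: CM at 67.40° ✓; |MA| = 46.20 ✓; |AS| = 30.50 ✓.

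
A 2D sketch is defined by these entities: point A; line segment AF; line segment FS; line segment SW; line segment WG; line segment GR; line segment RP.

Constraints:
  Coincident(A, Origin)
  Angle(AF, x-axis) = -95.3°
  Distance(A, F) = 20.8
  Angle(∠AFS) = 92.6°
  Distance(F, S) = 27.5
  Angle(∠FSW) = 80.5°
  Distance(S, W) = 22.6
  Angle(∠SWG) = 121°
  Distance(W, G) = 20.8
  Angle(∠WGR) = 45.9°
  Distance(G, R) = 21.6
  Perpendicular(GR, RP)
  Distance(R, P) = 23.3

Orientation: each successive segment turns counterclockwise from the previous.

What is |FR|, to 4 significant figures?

16.16

A is at the origin; AF runs at -95.3° with length 20.8, so F = (-1.921, -20.71). ∠AFS = 92.6° gives FS at -7.900° from the x-axis; with |FS| = 27.5, S = (25.32, -24.49). ∠FSW = 80.5° gives SW at 91.60° from the x-axis; with |SW| = 22.6, W = (24.69, -1.900). ∠SWG = 121.0° gives WG at 150.6° from the x-axis; with |WG| = 20.8, G = (6.565, 8.311). ∠WGR = 45.9° gives GR at -75.30° from the x-axis; with |GR| = 21.6, R = (12.05, -12.58). Then |FR| = |R − F| = 16.16.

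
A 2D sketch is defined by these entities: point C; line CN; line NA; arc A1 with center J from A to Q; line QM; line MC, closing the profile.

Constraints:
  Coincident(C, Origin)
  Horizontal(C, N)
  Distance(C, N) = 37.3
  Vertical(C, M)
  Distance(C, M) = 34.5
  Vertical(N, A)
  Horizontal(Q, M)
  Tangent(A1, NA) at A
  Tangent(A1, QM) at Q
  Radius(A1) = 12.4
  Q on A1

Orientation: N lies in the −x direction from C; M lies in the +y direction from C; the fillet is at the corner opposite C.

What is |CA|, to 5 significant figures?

43.356

The virtual corner opposite C is at (-37.300, 34.500). Tangency of A1 to NA means the radius JA is perpendicular to NA and A1 meets QM tangentially, so JQ is at right angles to QM, with radius 12.4, so the center J sits 12.4 in from both sides at J = (-24.900, 22.100). That places the tangent points at A = (-37.300, 22.100) on NA and Q = (-24.900, 34.500) on QM. Then |CA| = |A − C| = 43.356.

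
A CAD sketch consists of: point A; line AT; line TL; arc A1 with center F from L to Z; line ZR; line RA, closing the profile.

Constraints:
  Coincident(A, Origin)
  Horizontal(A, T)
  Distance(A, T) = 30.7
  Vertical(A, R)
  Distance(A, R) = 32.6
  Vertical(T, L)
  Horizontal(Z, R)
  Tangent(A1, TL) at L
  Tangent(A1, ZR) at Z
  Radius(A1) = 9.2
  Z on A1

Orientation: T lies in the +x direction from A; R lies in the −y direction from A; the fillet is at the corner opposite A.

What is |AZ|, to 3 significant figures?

39.1

The virtual corner opposite A is at (30.7, -32.6). A1 meets TL tangentially, so FL is at right angles to TL and since A1 is tangent to ZR there, FZ ⟂ ZR, with radius 9.2, so the center F sits 9.2 in from both sides at F = (21.5, -23.4). That places the tangent points at L = (30.7, -23.4) on TL and Z = (21.5, -32.6) on ZR. Then |AZ| = |Z − A| = 39.1.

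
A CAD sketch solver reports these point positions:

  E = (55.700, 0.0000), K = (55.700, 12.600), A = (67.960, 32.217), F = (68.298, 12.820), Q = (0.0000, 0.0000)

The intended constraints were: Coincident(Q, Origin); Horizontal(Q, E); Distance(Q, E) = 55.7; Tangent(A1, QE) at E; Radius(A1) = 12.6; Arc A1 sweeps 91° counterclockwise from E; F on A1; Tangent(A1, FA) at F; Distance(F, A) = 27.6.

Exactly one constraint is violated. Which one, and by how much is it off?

Distance(F, A) = 27.6 — off by 8.20.

Q = (0.00, 0.00) ✓; Q.y = 0.00, E.y = 0.00 ✓; |QE| = 55.70 ✓; ∠(KE, EQ) = 90.00° ✓; |KE| = 12.60 ✓; bearing(K→F) − bearing(K→E) = 91.00° ✓; |KF| = 12.60 ✓; ∠(KF, FA) = 90.00° ✓; |FA| = 19.40 ✗.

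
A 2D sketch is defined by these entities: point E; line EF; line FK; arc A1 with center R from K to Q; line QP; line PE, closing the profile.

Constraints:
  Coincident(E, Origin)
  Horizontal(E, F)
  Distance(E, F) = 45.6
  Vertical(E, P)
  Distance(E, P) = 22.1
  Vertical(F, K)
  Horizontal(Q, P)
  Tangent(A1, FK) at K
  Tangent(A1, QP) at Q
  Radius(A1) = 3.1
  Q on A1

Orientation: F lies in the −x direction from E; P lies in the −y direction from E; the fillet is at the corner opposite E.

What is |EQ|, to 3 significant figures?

47.9

E is at the origin; EF is horizontal with |EF| = 45.6 and F on the −x side, so F = (-45.6, 0.00). E and P share the same x with |EP| = 22.1 and P on the −y side, so P = (0.00, -22.1). The virtual corner opposite E is at (-45.6, -22.1). Tangency of A1 to FK means the radius RK is perpendicular to FK and tangency of A1 to QP means the radius RQ is perpendicular to QP, with radius 3.1, so the center R sits 3.1 in from both sides at R = (-42.5, -19.0). That places the tangent points at K = (-45.6, -19.0) on FK and Q = (-42.5, -22.1) on QP. Then |EQ| = |Q − E| = 47.9.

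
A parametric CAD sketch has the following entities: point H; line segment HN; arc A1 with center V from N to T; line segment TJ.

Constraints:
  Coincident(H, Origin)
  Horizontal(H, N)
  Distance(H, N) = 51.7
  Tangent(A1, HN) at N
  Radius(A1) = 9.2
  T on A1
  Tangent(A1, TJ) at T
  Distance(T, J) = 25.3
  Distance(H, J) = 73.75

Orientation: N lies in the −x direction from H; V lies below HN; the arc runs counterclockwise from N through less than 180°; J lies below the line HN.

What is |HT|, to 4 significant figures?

61.04

Checks: ∠(VN, NH) = 90.00° ✓; |VT| = 9.200 ✓; ∠(VT, TJ) = 90.00° ✓; |TJ| = 25.30 ✓; |HJ| = 73.75 ✓.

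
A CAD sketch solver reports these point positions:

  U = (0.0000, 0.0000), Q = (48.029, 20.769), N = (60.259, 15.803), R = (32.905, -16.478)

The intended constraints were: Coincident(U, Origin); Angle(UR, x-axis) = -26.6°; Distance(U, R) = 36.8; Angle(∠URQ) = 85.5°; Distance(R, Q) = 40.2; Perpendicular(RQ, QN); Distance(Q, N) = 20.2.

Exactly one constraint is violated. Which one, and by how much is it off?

Distance(Q, N) = 20.2 — off by 7.00.

U = (0.00, 0.00) ✓; UR at -26.60° ✓; |UR| = 36.80 ✓; ∠URQ = 85.50° ✓; |RQ| = 40.20 ✓; ∠(RQ, QN) = 90.00° ✓; |QN| = 13.20 ✗.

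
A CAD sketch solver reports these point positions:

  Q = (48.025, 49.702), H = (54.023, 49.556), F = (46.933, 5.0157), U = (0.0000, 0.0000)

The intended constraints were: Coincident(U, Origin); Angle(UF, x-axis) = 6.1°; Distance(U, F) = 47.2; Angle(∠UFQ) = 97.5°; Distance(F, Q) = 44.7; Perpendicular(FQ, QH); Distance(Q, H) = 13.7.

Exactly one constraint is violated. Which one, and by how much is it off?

Distance(Q, H) = 13.7 — off by 7.70.

U = (0.00, 0.00) ✓; UF at 6.100° ✓; |UF| = 47.20 ✓; ∠UFQ = 97.50° ✓; |FQ| = 44.70 ✓; ∠(FQ, QH) = 89.99° ✓; |QH| = 6.000 ✗.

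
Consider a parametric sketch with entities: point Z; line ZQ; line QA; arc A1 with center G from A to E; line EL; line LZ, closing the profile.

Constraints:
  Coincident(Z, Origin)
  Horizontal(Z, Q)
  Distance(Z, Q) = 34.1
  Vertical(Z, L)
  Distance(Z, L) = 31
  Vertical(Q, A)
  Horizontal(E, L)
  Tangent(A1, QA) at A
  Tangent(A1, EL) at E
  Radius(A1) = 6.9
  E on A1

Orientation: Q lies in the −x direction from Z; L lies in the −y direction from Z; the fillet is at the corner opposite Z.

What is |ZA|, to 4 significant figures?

41.76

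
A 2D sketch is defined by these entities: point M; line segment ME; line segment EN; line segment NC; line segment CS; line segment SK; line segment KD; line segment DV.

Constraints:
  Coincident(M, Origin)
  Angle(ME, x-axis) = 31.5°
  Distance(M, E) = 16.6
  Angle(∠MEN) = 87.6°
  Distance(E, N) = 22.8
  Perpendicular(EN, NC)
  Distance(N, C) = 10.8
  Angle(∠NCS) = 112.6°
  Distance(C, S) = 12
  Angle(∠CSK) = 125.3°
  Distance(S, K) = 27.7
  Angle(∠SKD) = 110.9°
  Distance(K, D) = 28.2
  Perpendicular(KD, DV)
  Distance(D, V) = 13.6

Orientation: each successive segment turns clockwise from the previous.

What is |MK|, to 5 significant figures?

20.183

M is at the origin; ME runs at 31.5° with length 16.6, so E = (14.154, 8.6735). ∠MEN = 87.6° gives EN at -60.900° from the x-axis; with |EN| = 22.8, N = (25.242, -11.249). EN ⟂ NC, so NC runs at -150.90°; with |NC| = 10.8, C = (15.806, -16.501). ∠NCS = 112.6° gives CS at 141.70° from the x-axis; with |CS| = 12.0, S = (6.3882, -9.0636). ∠CSK = 125.3° gives SK at 87.000° from the x-axis; with |SK| = 27.7, K = (7.8379, 18.598). Then |MK| = |K − M| = 20.183.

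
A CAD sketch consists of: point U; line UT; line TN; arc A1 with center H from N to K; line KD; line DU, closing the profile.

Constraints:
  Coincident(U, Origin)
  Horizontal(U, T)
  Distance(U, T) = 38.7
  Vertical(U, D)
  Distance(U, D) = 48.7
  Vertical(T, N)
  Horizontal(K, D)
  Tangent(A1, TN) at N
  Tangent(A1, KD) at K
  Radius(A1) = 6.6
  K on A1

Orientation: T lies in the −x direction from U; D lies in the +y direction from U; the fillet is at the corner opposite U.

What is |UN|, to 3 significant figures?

57.2

U is at the origin; UT is horizontal with |UT| = 38.7 and T on the −x side, so T = (-38.7, 0.00). U and D share the same x with |UD| = 48.7 and D on the +y side, so D = (0.00, 48.7). The virtual corner opposite U is at (-38.7, 48.7). Since A1 is tangent to TN there, HN ⟂ TN and tangency of A1 to KD means the radius HK is perpendicular to KD, with radius 6.6, so the center H sits 6.6 in from both sides at H = (-32.1, 42.1). That places the tangent points at N = (-38.7, 42.1) on TN and K = (-32.1, 48.7) on KD. Then |UN| = |N − U| = 57.2.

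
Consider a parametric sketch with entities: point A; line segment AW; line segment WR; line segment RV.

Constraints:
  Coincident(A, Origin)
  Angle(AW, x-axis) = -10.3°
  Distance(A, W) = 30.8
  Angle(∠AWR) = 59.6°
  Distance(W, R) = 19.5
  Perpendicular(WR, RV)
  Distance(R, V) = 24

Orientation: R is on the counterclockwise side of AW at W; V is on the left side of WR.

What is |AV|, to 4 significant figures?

4.680

A is at the origin; AW runs at -10.3° with length 30.8, so W = 30.8·(cos -10.3°, sin -10.3°) = (30.30, -5.507). ∠AWR = 59.6°, so WR runs at -10.3° + (180° − 59.6°) = 110.1° from the x-axis; with |WR| = 19.5, R = W + 19.5·(cos 110.1°, sin 110.1°) = (23.60, 12.81). WR is perpendicular to RV; with |RV| = 24.0 on the left of WR, V = R + 24.0·(-0.9391, -0.3437) = (1.064, 4.557). Then |AV| = |V − A| = 4.680.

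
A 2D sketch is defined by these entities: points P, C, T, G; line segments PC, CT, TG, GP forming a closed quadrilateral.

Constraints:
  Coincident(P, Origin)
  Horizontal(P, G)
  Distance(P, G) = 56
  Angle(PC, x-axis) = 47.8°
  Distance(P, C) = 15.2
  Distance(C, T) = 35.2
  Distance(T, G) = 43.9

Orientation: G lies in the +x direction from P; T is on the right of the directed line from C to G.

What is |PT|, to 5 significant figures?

29.507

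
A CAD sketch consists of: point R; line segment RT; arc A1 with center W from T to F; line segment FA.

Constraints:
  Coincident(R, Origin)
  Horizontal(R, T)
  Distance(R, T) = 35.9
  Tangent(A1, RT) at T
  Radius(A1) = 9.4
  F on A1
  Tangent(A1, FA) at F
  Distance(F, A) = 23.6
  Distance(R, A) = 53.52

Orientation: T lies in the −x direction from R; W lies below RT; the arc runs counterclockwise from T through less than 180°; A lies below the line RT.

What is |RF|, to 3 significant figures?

46.5

R is at the origin; RT is horizontal with |RT| = 35.9 and T on the −x side, so T = (-35.9, 0.00). A1 meets RT tangentially, so WT is at right angles to RT, so W = T + (0, -9.4) = (-35.9, -9.40). Since WF ⟂ FA (tangency), |WA| = √(9.4² + 23.6²) = 25.4 regardless of where F sits on A1. So A lies on both circle(R, 53.52) and circle(W, 25.4); the below-RT intersection is A = (-41.1, -34.3). F is the foot of the tangent from A: F = (-45.2, -11.0).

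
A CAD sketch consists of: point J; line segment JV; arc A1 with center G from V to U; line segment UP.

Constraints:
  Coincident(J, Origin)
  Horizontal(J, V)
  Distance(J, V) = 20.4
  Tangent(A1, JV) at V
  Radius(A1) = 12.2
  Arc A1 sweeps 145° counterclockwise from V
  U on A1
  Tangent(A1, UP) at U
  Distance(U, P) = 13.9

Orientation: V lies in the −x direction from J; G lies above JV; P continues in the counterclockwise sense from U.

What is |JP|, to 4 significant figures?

39.04

J is at the origin; J and V share the same y with |JV| = 20.4 and V on the −x side, so V = (-20.40, 0.000). Tangency of A1 to JV means the radius GV is perpendicular to JV, so G = V + (0, 12.2) = (-20.40, 12.20). On A1, V sits at bearing -90° from G; a 145° counterclockwise sweep puts U at bearing 55°, so U = G + 12.2·(cos 55°, sin 55°) = (-13.40, 22.19). Tangency of A1 to UP means the radius GU is perpendicular to UP, so UP runs along (−sin 55°, cos 55°); with |UP| = 13.9, P = (-24.79, 30.17). Then |JP| = |P − J| = 39.04.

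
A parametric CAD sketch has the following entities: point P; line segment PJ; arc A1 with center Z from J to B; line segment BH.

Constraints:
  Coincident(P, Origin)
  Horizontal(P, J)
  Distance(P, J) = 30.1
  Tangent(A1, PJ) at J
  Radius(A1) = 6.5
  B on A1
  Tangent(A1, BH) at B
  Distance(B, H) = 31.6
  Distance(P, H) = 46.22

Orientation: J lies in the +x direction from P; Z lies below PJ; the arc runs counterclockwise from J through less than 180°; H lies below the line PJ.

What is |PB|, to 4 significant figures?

24.61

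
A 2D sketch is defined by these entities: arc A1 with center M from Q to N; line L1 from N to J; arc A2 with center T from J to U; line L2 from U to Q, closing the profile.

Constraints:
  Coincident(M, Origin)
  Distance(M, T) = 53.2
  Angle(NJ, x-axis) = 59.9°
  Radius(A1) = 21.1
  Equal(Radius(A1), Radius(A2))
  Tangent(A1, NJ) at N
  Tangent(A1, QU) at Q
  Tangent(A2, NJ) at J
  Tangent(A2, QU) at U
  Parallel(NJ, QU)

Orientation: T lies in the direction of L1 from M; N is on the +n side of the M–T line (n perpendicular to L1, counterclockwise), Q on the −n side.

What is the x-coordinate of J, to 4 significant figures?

8.426

The slot axis is L1's direction at 59.9°, so u = (cos 59.9°, sin 59.9°) = (0.5015, 0.8652) and n = (−sin 59.9°, cos 59.9°) = (-0.8652, 0.5015). M is at the origin and T lies 53.2 along u from M, so T = 53.2·u = (26.68, 46.03). Tangency of A1 to both parallel lines with radius 21.1 puts N and Q at M ± 21.1·n: N = (-18.25, 10.58), Q = (18.25, -10.58). Equal radii place J and U the same way about T: J = T + 21.1·n = (8.426, 56.61), U = T − 21.1·n = (44.94, 35.44). So J.x = 8.426.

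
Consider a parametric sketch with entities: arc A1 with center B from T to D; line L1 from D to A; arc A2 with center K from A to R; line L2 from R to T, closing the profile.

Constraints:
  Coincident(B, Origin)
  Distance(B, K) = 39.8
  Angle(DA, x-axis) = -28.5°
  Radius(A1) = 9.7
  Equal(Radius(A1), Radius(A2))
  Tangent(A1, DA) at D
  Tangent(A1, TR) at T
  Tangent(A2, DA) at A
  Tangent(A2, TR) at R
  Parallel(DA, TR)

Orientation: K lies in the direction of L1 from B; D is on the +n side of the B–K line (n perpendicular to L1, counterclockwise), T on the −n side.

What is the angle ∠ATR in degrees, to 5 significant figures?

25.986°

Tangency of A1 to both parallel lines with radius 9.7 puts D and T at B ± 9.7·n: D = (4.6284, 8.5245), T = (-4.6284, -8.5245). Equal radii place A and R the same way about K: A = K + 9.7·n = (39.605, -10.466), R = K − 9.7·n = (30.348, -27.515). Then cos ∠ATR = TA·TR / (|TA||TR|), giving 25.986°.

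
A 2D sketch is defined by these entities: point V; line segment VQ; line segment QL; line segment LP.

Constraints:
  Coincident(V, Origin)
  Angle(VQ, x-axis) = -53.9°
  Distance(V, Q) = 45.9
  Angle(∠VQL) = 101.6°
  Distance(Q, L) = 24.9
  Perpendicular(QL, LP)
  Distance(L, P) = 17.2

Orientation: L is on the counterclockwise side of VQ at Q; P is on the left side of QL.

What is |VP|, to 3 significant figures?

44.0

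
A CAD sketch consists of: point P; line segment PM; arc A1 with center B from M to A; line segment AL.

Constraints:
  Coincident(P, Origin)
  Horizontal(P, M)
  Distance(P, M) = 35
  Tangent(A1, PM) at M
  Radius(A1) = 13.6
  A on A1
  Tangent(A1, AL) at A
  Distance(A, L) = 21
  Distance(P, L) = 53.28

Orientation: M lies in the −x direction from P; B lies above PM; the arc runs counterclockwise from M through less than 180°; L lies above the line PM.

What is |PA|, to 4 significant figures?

32.51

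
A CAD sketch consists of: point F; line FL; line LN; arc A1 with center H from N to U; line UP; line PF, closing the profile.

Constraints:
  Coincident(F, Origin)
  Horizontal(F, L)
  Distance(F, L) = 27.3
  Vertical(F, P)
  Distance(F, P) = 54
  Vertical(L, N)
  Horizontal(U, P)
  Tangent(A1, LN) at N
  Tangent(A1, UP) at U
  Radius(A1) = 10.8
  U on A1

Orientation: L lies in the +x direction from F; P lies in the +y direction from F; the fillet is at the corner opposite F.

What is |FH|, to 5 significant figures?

46.244

F is at the origin; F and L share the same y with |FL| = 27.3 and L on the +x side, so L = (27.300, 0.0000). F and P share the same x with |FP| = 54.0 and P on the +y side, so P = (0.0000, 54.000). The virtual corner opposite F is at (27.300, 54.000). A1 meets LN tangentially, so HN is at right angles to LN and tangency of A1 to UP means the radius HU is perpendicular to UP, with radius 10.8, so the center H sits 10.8 in from both sides at H = (16.500, 43.200). Then |FH| = |H − F| = 46.244.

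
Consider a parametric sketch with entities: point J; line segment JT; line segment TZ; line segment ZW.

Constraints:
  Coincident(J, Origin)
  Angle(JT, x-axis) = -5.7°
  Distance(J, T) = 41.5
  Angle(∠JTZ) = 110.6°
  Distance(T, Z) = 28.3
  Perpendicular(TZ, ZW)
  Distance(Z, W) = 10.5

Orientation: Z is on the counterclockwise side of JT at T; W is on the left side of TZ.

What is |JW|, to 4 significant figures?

51.42

J is at the origin; JT runs at -5.7° with length 41.5, so T = 41.5·(cos -5.7°, sin -5.7°) = (41.29, -4.122). ∠JTZ = 110.6°, so TZ runs at -5.7° + (180° − 110.6°) = 63.70° from the x-axis; with |TZ| = 28.3, Z = T + 28.3·(cos 63.70°, sin 63.70°) = (53.83, 21.25). TZ ⟂ ZW; with |ZW| = 10.5 on the left of TZ, W = Z + 10.5·(-0.8965, 0.4431) = (44.42, 25.90). Then |JW| = |W − J| = 51.42.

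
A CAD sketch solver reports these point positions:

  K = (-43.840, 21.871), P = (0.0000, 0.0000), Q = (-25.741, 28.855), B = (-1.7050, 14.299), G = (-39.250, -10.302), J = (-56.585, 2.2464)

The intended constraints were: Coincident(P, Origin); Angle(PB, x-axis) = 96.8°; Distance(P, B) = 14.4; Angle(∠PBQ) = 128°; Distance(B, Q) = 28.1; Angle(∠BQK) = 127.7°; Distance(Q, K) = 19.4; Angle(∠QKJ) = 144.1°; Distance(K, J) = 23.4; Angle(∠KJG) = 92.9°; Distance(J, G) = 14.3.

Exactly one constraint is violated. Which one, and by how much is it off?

Distance(J, G) = 14.3 — off by 7.10.

P = (0.00, 0.00) ✓; PB at 96.80° ✓; |PB| = 14.40 ✓; ∠PBQ = 128.0° ✓; |BQ| = 28.10 ✓; ∠BQK = 127.7° ✓; |QK| = 19.40 ✓; ∠QKJ = 144.1° ✓; |KJ| = 23.40 ✓; ∠KJG = 92.90° ✓; |JG| = 21.40 ✗.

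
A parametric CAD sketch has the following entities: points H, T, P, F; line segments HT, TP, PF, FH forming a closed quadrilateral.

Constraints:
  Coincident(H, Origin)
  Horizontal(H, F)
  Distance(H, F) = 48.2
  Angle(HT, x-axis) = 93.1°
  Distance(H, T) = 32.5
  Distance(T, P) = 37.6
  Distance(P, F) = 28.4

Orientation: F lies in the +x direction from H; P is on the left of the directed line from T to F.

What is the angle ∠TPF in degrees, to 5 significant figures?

128.47°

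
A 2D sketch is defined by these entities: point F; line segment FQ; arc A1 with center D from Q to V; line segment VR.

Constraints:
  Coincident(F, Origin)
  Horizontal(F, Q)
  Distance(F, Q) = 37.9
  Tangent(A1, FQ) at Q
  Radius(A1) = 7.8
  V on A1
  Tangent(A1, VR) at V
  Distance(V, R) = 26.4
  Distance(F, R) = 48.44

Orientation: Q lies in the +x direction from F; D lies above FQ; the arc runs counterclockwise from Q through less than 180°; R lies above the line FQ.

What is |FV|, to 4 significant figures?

46.30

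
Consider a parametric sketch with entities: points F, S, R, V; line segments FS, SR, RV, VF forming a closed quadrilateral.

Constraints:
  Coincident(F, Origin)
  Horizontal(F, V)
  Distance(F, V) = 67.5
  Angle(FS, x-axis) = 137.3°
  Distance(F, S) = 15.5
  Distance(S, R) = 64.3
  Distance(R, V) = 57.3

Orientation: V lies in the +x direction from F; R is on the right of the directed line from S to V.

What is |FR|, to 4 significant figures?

49.13

F is at the origin; FV is horizontal with |FV| = 67.5 and V in +x, so V = (67.5, 0). FS runs at 137.3° with |FS| = 15.5, so S = (-11.39, 10.51). R is determined by |SR| = 64.3 and |RV| = 57.3 together: it lies at the intersection of circle(S, 64.3) and circle(V, 57.3). With |SV| = 79.59, the foot of the radical line on SV is 45.14 from S and the perpendicular offset is √(64.3² − 45.14²) = 45.79. Taking the right-of-SV solution: R = (27.31, -40.84).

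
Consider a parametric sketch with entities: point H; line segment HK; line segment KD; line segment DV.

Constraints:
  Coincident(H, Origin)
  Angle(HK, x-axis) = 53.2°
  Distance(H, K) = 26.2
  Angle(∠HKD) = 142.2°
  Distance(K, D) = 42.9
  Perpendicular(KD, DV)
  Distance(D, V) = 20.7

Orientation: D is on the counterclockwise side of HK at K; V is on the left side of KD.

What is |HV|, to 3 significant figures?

63.8

H is at the origin; HK runs at 53.2° with length 26.2, so K = 26.2·(cos 53.2°, sin 53.2°) = (15.7, 21.0). ∠HKD = 142.2°, so KD runs at 53.2° + (180° − 142.2°) = 91.0° from the x-axis; with |KD| = 42.9, D = K + 42.9·(cos 91.0°, sin 91.0°) = (14.9, 63.9). KD is perpendicular to DV; with |DV| = 20.7 on the left of KD, V = D + 20.7·(-1.00, -0.0175) = (-5.75, 63.5). Then |HV| = |V − H| = 63.8.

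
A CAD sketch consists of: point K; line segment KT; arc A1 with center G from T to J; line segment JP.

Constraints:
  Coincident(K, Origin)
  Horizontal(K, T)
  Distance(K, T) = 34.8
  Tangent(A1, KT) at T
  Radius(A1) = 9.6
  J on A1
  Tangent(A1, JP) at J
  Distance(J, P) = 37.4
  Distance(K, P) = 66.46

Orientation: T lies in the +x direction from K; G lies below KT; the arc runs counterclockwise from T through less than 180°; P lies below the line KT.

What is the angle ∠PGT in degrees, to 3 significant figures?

160°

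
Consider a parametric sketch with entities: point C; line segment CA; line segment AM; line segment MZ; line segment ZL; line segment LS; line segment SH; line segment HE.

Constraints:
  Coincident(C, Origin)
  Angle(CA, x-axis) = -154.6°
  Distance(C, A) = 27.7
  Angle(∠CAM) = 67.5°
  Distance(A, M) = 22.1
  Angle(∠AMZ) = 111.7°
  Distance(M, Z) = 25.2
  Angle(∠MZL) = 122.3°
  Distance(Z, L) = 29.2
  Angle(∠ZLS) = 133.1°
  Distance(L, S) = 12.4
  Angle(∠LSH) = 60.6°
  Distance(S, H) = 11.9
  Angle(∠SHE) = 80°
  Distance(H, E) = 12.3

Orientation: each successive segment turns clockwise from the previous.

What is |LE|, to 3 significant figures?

3.90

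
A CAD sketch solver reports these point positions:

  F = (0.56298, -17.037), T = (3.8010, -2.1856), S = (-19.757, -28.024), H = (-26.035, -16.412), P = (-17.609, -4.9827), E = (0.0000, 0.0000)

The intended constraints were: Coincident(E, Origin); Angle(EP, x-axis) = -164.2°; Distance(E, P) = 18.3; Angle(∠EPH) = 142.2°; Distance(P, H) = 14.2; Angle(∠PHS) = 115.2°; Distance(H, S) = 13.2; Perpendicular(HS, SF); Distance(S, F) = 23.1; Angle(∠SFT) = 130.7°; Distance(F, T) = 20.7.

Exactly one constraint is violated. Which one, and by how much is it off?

Distance(F, T) = 20.7 — off by 5.50.

E = (0.00, 0.00) ✓; EP at -164.2° ✓; |EP| = 18.30 ✓; ∠EPH = 142.2° ✓; |PH| = 14.20 ✓; ∠PHS = 115.2° ✓; |HS| = 13.20 ✓; ∠(HS, SF) = 90.00° ✓; |SF| = 23.10 ✓; ∠SFT = 130.7° ✓; |FT| = 15.20 ✗.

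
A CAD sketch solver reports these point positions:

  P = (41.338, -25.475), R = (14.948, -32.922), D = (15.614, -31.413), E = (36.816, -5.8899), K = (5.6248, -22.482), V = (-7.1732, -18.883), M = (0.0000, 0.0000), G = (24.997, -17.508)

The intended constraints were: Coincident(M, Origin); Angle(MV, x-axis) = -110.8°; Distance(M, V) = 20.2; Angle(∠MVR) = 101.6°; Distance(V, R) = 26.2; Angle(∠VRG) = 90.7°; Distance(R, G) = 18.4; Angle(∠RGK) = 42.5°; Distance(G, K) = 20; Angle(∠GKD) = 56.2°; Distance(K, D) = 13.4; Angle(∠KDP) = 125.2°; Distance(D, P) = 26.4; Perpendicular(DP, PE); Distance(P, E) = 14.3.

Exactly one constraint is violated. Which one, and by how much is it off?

Distance(P, E) = 14.3 — off by 5.80.

M = (0.00, 0.00) ✓; MV at -110.8° ✓; |MV| = 20.20 ✓; ∠MVR = 101.6° ✓; |VR| = 26.20 ✓; ∠VRG = 90.70° ✓; |RG| = 18.40 ✓; ∠RGK = 42.50° ✓; |GK| = 20.00 ✓; ∠GKD = 56.20° ✓; |KD| = 13.40 ✓; ∠KDP = 125.2° ✓; |DP| = 26.40 ✓; ∠(DP, PE) = 90.00° ✓; |PE| = 20.10 ✗.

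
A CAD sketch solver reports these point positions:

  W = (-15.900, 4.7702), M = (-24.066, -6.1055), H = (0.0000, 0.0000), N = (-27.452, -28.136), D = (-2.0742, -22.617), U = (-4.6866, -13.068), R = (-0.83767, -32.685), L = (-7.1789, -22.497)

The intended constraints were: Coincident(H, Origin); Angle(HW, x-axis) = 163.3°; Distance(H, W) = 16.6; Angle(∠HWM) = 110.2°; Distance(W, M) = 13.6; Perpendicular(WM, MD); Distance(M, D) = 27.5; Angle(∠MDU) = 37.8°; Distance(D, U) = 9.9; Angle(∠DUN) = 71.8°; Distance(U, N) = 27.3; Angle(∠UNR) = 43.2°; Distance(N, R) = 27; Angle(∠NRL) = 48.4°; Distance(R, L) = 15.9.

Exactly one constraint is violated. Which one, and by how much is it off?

Distance(R, L) = 15.9 — off by 3.90.

H = (0.00, 0.00) ✓; HW at 163.3° ✓; |HW| = 16.60 ✓; ∠HWM = 110.2° ✓; |WM| = 13.60 ✓; ∠(WM, MD) = 90.00° ✓; |MD| = 27.50 ✓; ∠MDU = 37.80° ✓; |DU| = 9.900 ✓; ∠DUN = 71.80° ✓; |UN| = 27.30 ✓; ∠UNR = 43.20° ✓; |NR| = 27.00 ✓; ∠NRL = 48.40° ✓; |RL| = 12.00 ✗.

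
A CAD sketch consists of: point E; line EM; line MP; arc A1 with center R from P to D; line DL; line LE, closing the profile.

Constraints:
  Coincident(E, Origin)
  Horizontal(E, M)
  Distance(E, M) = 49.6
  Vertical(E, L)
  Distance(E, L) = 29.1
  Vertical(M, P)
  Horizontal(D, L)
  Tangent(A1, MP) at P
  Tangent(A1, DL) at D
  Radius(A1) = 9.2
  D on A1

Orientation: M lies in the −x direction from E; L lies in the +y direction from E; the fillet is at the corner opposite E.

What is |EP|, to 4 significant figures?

53.44

The virtual corner opposite E is at (-49.60, 29.10). Since A1 is tangent to MP there, RP ⟂ MP and tangency of A1 to DL means the radius RD is perpendicular to DL, with radius 9.2, so the center R sits 9.2 in from both sides at R = (-40.40, 19.90). That places the tangent points at P = (-49.60, 19.90) on MP and D = (-40.40, 29.10) on DL. Then |EP| = |P − E| = 53.44.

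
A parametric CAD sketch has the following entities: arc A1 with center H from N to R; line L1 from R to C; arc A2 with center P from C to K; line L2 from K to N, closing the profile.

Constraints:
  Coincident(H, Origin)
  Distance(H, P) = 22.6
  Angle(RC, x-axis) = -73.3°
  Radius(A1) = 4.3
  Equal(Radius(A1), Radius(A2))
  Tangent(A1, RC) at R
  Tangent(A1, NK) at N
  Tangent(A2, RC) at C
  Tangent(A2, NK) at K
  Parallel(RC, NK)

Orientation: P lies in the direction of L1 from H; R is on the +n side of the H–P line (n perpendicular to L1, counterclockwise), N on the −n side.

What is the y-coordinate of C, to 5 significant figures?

-20.411

Tangency of A1 to both parallel lines with radius 4.3 puts R and N at H ± 4.3·n: R = (4.1186, 1.2357), N = (-4.1186, -1.2357). Equal radii place C and K the same way about P: C = P + 4.3·n = (10.613, -20.411), K = P − 4.3·n = (2.3757, -22.882). So C.y = -20.411.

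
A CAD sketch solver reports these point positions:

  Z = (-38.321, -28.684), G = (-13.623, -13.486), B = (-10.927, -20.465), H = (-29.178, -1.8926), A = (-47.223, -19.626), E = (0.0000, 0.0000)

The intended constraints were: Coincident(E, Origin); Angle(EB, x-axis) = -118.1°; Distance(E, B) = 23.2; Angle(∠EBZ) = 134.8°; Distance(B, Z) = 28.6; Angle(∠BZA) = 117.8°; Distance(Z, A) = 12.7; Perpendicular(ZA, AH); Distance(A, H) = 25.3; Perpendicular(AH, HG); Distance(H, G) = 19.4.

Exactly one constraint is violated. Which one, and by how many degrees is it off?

Perpendicular(AH, HG) — off by 8.80°.

E = (0.00, 0.00) ✓; EB at -118.1° ✓; |EB| = 23.20 ✓; ∠EBZ = 134.8° ✓; |BZ| = 28.60 ✓; ∠BZA = 117.8° ✓; |ZA| = 12.70 ✓; ∠(ZA, AH) = 90.00° ✓; |AH| = 25.30 ✓; ∠(AH, HG) = 81.20° ✗; |HG| = 19.40 ✓.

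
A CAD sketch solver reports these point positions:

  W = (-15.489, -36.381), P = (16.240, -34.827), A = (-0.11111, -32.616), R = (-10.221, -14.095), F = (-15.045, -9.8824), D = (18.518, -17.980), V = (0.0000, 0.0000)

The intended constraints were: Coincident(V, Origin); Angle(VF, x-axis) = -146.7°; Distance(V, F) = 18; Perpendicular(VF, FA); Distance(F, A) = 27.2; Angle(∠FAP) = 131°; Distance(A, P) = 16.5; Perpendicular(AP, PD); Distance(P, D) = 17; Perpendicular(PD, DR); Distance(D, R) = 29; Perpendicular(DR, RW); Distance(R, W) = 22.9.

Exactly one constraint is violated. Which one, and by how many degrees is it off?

Perpendicular(DR, RW) — off by 5.60°.

V = (0.00, 0.00) ✓; VF at -146.7° ✓; |VF| = 18.00 ✓; ∠(VF, FA) = 90.00° ✓; |FA| = 27.20 ✓; ∠FAP = 131.0° ✓; |AP| = 16.50 ✓; ∠(AP, PD) = 90.00° ✓; |PD| = 17.00 ✓; ∠(PD, DR) = 90.00° ✓; |DR| = 29.00 ✓; ∠(DR, RW) = 84.40° ✗; |RW| = 22.90 ✓.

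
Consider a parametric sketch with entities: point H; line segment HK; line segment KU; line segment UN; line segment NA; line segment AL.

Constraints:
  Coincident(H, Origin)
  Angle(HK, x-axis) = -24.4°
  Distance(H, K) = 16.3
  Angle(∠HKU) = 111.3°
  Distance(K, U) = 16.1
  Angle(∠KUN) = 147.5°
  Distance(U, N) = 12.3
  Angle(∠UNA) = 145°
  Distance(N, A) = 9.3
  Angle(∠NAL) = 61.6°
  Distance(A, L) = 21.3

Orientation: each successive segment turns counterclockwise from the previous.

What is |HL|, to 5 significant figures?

14.926

H is at the origin; HK runs at -24.4° with length 16.3, so K = (14.844, -6.7336). ∠HKU = 111.3° gives KU at 44.300° from the x-axis; with |KU| = 16.1, U = (26.367, 4.5109). ∠KUN = 147.5° gives UN at 76.800° from the x-axis; with |UN| = 12.3, N = (29.176, 16.486). ∠UNA = 145.0° gives NA at 111.80° from the x-axis; with |NA| = 9.3, A = (25.722, 25.121). ∠NAL = 61.6° gives AL at -129.80° from the x-axis; with |AL| = 21.3, L = (12.087, 8.7564). Then |HL| = |L − H| = 14.926.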